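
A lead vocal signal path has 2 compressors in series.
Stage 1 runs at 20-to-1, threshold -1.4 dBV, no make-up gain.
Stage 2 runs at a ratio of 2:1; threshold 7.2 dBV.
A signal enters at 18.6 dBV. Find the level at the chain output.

-0.4 dBV

Stage 1: overshoot 20 dB → 20/20 = 1 dB → -0.4 dBV.
Stage 2: below threshold (-0.4 ≤ 7.2); passes unchanged; output -0.4 dBV.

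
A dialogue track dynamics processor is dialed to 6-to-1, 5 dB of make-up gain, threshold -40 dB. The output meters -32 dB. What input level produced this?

Before make-up, the level was -32 − 5 = -37 dB.
Post-compression overshoot = -37 − (-40) = 3 dB.
Before 6:1 compression the overshoot was 3 × 6 = 18 dB, so input = -40 + 18 = -22 dB.

-22 dB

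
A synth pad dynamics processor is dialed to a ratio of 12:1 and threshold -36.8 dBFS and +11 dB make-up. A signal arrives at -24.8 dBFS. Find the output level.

-24.8 dBFS sits 12 dB over threshold.
12:1 compression reduces that to 12/12 = 1 dB over.
That puts the output at -35.8 dBFS; make-up adds 11 dB, giving -24.8 dBFS.

-24.8 dBFS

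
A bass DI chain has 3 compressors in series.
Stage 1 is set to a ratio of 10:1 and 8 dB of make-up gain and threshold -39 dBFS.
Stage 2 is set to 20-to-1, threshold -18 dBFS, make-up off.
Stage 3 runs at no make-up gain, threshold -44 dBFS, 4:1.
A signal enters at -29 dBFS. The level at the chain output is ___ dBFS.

-40.5 dBFS

Stage 1: -29 dBFS is 10 dB over -39 dBFS; at 10:1 that becomes 1 dB over, giving -38 dBFS; +8 dB make-up → -30 dBFS.
Stage 2: -30 dBFS ≤ -18 dBFS, so stage 2 doesn't engage; output -30 dBFS.
Stage 3: -30 dBFS is 14 dB over -44 dBFS; at 4:1 that becomes 3.5 dB over, giving -40.5 dBFS.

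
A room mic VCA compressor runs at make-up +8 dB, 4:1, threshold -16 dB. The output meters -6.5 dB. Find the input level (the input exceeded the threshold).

Remove make-up: -6.5 − 8 = -14.5 dB.
The compressed level sits -14.5 − (-16) = 1.5 dB over threshold.
Undo the ratio: input overshoot = 1.5 × 4 = 6 dB, giving input = -10 dB.

-10 dB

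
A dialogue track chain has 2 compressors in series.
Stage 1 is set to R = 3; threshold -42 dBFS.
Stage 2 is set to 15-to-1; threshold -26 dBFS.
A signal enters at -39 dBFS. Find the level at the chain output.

Stage 1: overshoot 3 dB → 3/3 = 1 dB → -41 dBFS.
Stage 2: -41 dBFS ≤ -26 dBFS, so stage 2 doesn't engage; output -41 dBFS.

-41 dBFS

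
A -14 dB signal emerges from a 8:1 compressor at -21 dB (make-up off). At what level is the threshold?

Input is 8 dB above T (since output overshoot × R = input overshoot: (-21 − T)·8 = -14 − T gives T = -22 dB).
Check: -22 + (-14 − (-22))/8 = -22 + 1 = -21 dB. ✓

-22 dB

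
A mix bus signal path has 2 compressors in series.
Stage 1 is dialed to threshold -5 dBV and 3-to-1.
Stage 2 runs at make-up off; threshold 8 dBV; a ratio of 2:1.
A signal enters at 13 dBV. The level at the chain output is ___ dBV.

1 dBV

Stage 1: 13 dBV is 18 dB over -5 dBV; at 3:1 that becomes 6 dB over, giving 1 dBV.
Stage 2: below threshold (1 ≤ 8); passes unchanged; output 1 dBV.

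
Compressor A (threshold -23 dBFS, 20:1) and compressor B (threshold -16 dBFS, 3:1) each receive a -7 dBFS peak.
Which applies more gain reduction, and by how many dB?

A: overshoot 16 dB → output overshoot 0.8 dB → GR 15.2 dB.
B: overshoot 9 dB → output overshoot 3 dB → GR 6 dB.
A applies 9.2 dB more gain reduction.

A, by 9.2 dB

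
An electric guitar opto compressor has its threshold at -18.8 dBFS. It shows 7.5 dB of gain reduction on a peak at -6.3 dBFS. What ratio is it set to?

2.5:1

Input overshoot = -6.3 − (-18.8) = 12.5 dB.
Output overshoot = 12.5 − 7.5 = 5 dB.
Ratio = input overshoot / output overshoot = 12.5 / 5 = 2.5.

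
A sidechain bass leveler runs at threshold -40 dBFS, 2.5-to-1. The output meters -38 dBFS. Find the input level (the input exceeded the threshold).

-35 dBFS

Post-compression overshoot = -38 − (-40) = 2 dB.
Undo the ratio: input overshoot = 2 × 2.5 = 5 dB, giving input = -35 dBFS.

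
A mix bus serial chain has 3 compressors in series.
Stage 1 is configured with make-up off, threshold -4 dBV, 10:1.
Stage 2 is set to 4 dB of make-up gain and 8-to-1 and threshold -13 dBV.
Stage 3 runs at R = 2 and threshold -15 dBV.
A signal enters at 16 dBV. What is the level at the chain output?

-11.3125 dBV

Stage 1: 16 dBV is 20 dB over -4 dBV; at 10:1 that becomes 2 dB over, giving -2 dBV.
Stage 2: 11 dB above -13 dBV, reduced 8:1 to 1.375 dB above → -11.625 dBV; +4 dB make-up → -7.625 dBV.
Stage 3: overshoot 7.375 dB → 7.375/2 = 3.6875 dB → -11.3125 dBV.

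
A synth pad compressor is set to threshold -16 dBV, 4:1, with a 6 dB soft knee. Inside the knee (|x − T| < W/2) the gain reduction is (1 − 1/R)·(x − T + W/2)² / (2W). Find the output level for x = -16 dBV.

x − T + W/2 = -16 − (-16) + 3 = 3.
GR = (1 − 1/4) × 3² / 12 = 0.75 × 9 / 12 = 0.5625 dB.
Output = -16 − 0.5625 = -16.5625 dBV.

-16.5625 dBV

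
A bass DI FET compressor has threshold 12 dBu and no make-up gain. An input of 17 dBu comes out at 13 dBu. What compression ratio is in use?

Input overshoot = 17 − 12 = 5 dB; output overshoot = 13 − 12 = 1 dB.
Ratio = 5 / 1 = 5.

5:1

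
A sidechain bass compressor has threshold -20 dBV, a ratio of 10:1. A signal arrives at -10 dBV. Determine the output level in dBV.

-19 dBV

-10 dBV sits 10 dB over threshold.
At 10:1 the overshoot is divided by 10, leaving 1 dB above threshold.
So the level is -20 + 1 = -19 dBV.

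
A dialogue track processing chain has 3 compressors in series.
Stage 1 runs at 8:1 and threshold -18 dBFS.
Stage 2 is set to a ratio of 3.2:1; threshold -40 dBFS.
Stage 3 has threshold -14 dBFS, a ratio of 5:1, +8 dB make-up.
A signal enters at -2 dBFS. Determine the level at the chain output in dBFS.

-24.5 dBFS

Stage 1: -2 dBFS is 16 dB over -18 dBFS; at 8:1 that becomes 2 dB over, giving -16 dBFS.
Stage 2: -16 dBFS is 24 dB over -40 dBFS; at 3.2:1 that becomes 7.5 dB over, giving -32.5 dBFS.
Stage 3: -32.5 dBFS ≤ -14 dBFS, so stage 3 doesn't engage; make-up brings it to -24.5 dBFS.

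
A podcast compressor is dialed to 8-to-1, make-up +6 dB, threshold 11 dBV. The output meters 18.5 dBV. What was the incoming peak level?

23 dBV

Stripping the +6 dB make-up gives 12.5 dBV at the gain stage.
Post-compression overshoot = 12.5 − 11 = 1.5 dB.
Undo the ratio: input overshoot = 1.5 × 8 = 12 dB, giving input = 23 dBV.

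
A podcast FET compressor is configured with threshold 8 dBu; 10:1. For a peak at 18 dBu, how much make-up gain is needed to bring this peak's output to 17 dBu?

8 dB

Overshoot 10 dB → 10/10 = 1 dB after compression, so the compressed level is 8 + 1 = 9 dBu.
Make-up = target − compressed = 17 − 9 = 8 dB.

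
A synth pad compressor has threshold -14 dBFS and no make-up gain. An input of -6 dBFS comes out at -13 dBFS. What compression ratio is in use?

Input overshoot = -6 − (-14) = 8 dB; output overshoot = -13 − (-14) = 1 dB.
Ratio = 8 / 1 = 8.

8:1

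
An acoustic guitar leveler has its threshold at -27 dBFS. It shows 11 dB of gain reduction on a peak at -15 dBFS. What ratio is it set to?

Input overshoot = -15 − (-27) = 12 dB.
Output overshoot = 12 − 11 = 1 dB.
Ratio = input overshoot / output overshoot = 12 / 1 = 12.

12:1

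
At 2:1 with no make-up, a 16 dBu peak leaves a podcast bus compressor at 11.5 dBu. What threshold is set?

7 dBu

Gain reduction = 16 − 11.5 = 4.5 dB; output overshoot = GR / (R − 1) = 4.5 / 1 = 4.5 dB.
Threshold = output − output overshoot = 11.5 − 4.5 = 7 dBu.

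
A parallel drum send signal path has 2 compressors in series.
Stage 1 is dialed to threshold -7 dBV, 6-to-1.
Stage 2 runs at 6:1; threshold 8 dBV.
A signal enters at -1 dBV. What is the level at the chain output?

Stage 1: -1 dBV is 6 dB over -7 dBV; at 6:1 that becomes 1 dB over, giving -6 dBV.
Stage 2: -6 dBV ≤ 8 dBV, so stage 2 doesn't engage; output -6 dBV.

-6 dBV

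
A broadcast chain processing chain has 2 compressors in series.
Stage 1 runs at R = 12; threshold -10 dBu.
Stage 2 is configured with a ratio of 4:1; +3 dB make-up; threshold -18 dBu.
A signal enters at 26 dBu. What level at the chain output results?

Stage 1: 26 dBu is 36 dB over -10 dBu; at 12:1 that becomes 3 dB over, giving -7 dBu.
Stage 2: overshoot 11 dB → 11/4 = 2.75 dB → -15.25 dBu; +3 dB make-up → -12.25 dBu.

-12.25 dBu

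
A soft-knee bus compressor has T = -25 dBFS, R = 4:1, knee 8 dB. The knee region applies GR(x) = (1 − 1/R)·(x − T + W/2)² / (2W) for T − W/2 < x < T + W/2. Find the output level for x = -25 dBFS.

x − T + W/2 = -25 − (-25) + 4 = 4.
GR = (1 − 1/4) × 4² / 16 = 0.75 × 16 / 16 = 0.75 dB.
Output = -25 − 0.75 = -25.75 dBFS.

-25.75 dBFS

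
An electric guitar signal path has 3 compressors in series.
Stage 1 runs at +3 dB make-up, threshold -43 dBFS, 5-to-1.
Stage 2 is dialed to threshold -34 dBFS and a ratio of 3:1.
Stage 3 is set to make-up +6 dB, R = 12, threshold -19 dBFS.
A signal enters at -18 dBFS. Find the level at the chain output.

Stage 1: overshoot 25 dB → 25/5 = 5 dB → -38 dBFS; +3 dB make-up → -35 dBFS.
Stage 2: below threshold (-35 ≤ -34); passes unchanged; output -35 dBFS.
Stage 3: below threshold (-35 ≤ -19); passes unchanged; make-up brings it to -29 dBFS.

-29 dBFS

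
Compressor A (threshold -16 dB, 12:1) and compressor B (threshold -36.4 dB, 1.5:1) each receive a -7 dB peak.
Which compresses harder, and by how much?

B, by 1.55 dB

A: 9 dB over, compressed to 0.75 dB over, so 8.25 dB of GR.
B: 29.4 dB over, compressed to 19.6 dB over, so 9.8 dB of GR.
Difference: 1.55 dB in favour of B.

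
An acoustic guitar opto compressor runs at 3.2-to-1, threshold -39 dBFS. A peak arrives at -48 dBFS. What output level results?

-48 dBFS is 9 dB below the -39 dBFS threshold, so no gain reduction is applied.
Output = input = -48 dBFS.

-48 dBFS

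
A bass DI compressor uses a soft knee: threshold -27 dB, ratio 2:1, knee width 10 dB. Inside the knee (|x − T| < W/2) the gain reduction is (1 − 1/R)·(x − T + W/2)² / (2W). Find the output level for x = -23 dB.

x − T + W/2 = -23 − (-27) + 5 = 9.
GR = (1 − 1/2) × 9² / 20 = 0.5 × 81 / 20 = 2.025 dB.
Output = -23 − 2.025 = -25.025 dB.

-25.025 dB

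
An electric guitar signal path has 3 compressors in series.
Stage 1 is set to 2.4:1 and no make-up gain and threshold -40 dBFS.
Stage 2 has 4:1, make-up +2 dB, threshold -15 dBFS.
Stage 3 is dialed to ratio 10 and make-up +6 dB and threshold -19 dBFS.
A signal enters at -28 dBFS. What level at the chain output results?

-27 dBFS

Stage 1: overshoot 12 dB → 12/2.4 = 5 dB → -35 dBFS.
Stage 2: -35 dBFS ≤ -15 dBFS, so stage 2 doesn't engage; make-up brings it to -33 dBFS.
Stage 3: below threshold (-33 ≤ -19); passes unchanged; make-up brings it to -27 dBFS.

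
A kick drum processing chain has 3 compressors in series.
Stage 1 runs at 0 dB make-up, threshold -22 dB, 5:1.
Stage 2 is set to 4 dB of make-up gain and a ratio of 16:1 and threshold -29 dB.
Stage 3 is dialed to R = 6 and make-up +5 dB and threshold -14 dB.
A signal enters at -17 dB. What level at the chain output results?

-19.5 dB

Stage 1: -17 dB is 5 dB over -22 dB; at 5:1 that becomes 1 dB over, giving -21 dB.
Stage 2: overshoot 8 dB → 8/16 = 0.5 dB → -28.5 dB; +4 dB make-up → -24.5 dB.
Stage 3: -24.5 dB ≤ -14 dB, so stage 3 doesn't engage; make-up brings it to -19.5 dB.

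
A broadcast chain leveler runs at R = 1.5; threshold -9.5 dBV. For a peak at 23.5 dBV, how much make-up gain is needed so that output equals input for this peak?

11 dB

The peak compresses to -9.5 + 33/1.5 = 12.5 dBV.
To reach 23.5 dBV requires 23.5 − 12.5 = 11 dB of make-up.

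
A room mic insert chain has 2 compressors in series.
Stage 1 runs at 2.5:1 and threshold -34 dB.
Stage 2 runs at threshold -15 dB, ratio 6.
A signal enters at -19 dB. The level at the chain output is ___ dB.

-28 dB

Stage 1: -19 dB is 15 dB over -34 dB; at 2.5:1 that becomes 6 dB over, giving -28 dB.
Stage 2: below threshold (-28 ≤ -15); passes unchanged; output -28 dB.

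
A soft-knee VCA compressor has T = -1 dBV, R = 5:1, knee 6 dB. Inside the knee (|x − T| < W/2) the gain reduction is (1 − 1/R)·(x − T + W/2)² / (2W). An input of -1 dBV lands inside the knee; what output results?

-1.6 dBV

x − T + W/2 = -1 − (-1) + 3 = 3.
GR = (1 − 1/5) × 3² / 12 = 0.8 × 9 / 12 = 0.6 dB.
Output = -1 − 0.6 = -1.6 dBV.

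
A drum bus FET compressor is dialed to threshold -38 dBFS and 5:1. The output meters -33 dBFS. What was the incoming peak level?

-13 dBFS

That's 5 dB above the -38 dBFS threshold.
Input overshoot = R × output overshoot = 25 dB → input = -38 + 25 = -13 dBFS.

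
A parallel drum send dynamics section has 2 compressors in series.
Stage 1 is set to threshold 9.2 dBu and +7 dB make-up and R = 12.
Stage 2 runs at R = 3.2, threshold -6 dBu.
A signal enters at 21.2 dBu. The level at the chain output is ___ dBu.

Stage 1: overshoot 12 dB → 12/12 = 1 dB → 10.2 dBu; +7 dB make-up → 17.2 dBu.
Stage 2: overshoot 23.2 dB → 23.2/3.2 = 7.25 dB → 1.25 dBu.

1.25 dBu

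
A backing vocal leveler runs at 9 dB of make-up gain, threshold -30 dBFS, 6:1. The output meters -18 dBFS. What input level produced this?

Remove make-up: -18 − 9 = -27 dBFS.
The compressed level sits -27 − (-30) = 3 dB over threshold.
Before 6:1 compression the overshoot was 3 × 6 = 18 dB, so input = -30 + 18 = -12 dBFS.

-12 dBFS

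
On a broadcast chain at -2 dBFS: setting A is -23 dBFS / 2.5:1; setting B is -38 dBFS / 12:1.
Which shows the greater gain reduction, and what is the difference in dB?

A: GR = 21 − 21/2.5 = 12.6 dB.
B: GR = 36 − 36/12 = 33 dB.
B reduces 20.4 dB more.

B, by 20.4 dB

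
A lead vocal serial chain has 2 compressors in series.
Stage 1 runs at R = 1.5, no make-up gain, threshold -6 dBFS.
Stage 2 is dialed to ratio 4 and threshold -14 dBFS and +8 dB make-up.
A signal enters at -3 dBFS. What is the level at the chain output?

-3.5 dBFS

Stage 1: overshoot 3 dB → 3/1.5 = 2 dB → -4 dBFS.
Stage 2: overshoot 10 dB → 10/4 = 2.5 dB → -11.5 dBFS; +8 dB make-up → -3.5 dBFS.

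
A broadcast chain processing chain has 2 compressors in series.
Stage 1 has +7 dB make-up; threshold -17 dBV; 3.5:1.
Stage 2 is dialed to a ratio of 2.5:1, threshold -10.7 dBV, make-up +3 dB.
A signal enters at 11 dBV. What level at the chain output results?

Stage 1: overshoot 28 dB → 28/3.5 = 8 dB → -9 dBV; +7 dB make-up → -2 dBV.
Stage 2: 8.7 dB above -10.7 dBV, reduced 2.5:1 to 3.48 dB above → -7.22 dBV; +3 dB make-up → -4.22 dBV.

-4.22 dBV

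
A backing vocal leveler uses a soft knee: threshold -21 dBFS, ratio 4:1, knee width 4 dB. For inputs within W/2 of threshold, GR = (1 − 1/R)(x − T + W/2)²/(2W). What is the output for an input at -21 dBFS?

x − T + W/2 = -21 − (-21) + 2 = 2.
GR = (1 − 1/4) × 2² / 8 = 0.75 × 4 / 8 = 0.375 dB.
Output = -21 − 0.375 = -21.375 dBFS.

-21.375 dBFS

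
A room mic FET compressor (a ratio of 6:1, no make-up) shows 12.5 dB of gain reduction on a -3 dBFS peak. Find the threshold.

Let T be the threshold. Output overshoot = (input overshoot)/R, so -15.5 − T = (-3 − T)/6.
6·(-15.5 − T) = -3 − T → 5·T = -93 − (-3) = -90.
T = -90/5 = -18 dBFS.

-18 dBFS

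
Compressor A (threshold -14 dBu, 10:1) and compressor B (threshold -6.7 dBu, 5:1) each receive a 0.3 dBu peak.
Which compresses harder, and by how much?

A, by 7.27 dB

A: GR = 14.3 − 14.3/10 = 12.87 dB.
B: GR = 7 − 7/5 = 5.6 dB.
Difference: 7.27 dB in favour of A.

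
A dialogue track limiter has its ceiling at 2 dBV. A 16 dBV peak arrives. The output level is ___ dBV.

The limiter clamps the peak to its 2 dBV ceiling.

2 dBV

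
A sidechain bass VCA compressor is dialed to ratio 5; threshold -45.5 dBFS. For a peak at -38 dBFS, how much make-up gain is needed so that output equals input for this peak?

Overshoot 7.5 dB → 7.5/5 = 1.5 dB after compression, so the compressed level is -45.5 + 1.5 = -44 dBFS.
Make-up = target − compressed = -38 − (-44) = 6 dB.

6 dB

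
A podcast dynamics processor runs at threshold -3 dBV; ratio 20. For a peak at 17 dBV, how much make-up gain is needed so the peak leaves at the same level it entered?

Without make-up, output = threshold + overshoot/20 = -3 + 1 = -2 dBV.
Gap to target: 19 dB.

19 dB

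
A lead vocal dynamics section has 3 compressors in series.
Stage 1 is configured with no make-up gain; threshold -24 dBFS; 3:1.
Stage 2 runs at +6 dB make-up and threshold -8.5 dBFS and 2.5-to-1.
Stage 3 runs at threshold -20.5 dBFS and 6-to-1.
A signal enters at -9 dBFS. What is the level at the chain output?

-19.25 dBFS

Stage 1: 15 dB above -24 dBFS, reduced 3:1 to 5 dB above → -19 dBFS.
Stage 2: -19 dBFS is at or below the -8.5 dBFS threshold — no compression; make-up brings it to -13 dBFS.
Stage 3: -13 dBFS is 7.5 dB over -20.5 dBFS; at 6:1 that becomes 1.25 dB over, giving -19.25 dBFS.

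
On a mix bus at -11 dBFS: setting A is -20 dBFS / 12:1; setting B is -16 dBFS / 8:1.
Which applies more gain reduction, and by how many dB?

A: 9 dB over, compressed to 0.75 dB over, so 8.25 dB of GR.
B: 5 dB over, compressed to 0.625 dB over, so 4.375 dB of GR.
A reduces 3.875 dB more.

A, by 3.875 dB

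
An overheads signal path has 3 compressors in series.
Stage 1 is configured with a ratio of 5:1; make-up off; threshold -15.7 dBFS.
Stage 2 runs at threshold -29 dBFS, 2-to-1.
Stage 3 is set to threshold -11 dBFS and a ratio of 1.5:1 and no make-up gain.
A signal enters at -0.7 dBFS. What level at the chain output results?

Stage 1: -0.7 dBFS is 15 dB over -15.7 dBFS; at 5:1 that becomes 3 dB over, giving -12.7 dBFS.
Stage 2: 16.3 dB above -29 dBFS, reduced 2:1 to 8.15 dB above → -20.85 dBFS.
Stage 3: -20.85 dBFS ≤ -11 dBFS, so stage 3 doesn't engage; output -20.85 dBFS.

-20.85 dBFS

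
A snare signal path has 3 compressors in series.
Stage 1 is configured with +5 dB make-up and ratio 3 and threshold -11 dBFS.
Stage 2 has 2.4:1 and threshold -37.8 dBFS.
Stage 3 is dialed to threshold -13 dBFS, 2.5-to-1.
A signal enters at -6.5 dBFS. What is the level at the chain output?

Stage 1: overshoot 4.5 dB → 4.5/3 = 1.5 dB → -9.5 dBFS; +5 dB make-up → -4.5 dBFS.
Stage 2: 33.3 dB above -37.8 dBFS, reduced 2.4:1 to 13.875 dB above → -23.925 dBFS.
Stage 3: -23.925 dBFS ≤ -13 dBFS, so stage 3 doesn't engage; output -23.925 dBFS.

-23.925 dBFS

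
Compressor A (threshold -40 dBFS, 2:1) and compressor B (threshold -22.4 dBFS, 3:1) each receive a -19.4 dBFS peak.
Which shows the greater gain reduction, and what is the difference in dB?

A, by 8.3 dB

A: overshoot 20.6 dB → output overshoot 10.3 dB → GR 10.3 dB.
B: overshoot 3 dB → output overshoot 1 dB → GR 2 dB.
A applies 8.3 dB more gain reduction.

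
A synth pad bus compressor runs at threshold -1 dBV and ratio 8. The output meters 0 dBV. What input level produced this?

7 dBV

Post-compression overshoot = 0 − (-1) = 1 dB.
Before 8:1 compression the overshoot was 1 × 8 = 8 dB, so input = -1 + 8 = 7 dBV.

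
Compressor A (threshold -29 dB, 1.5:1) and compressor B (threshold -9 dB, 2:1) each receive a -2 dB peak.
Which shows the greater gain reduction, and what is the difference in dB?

A: GR = 27 − 27/1.5 = 9 dB.
B: GR = 7 − 7/2 = 3.5 dB.
A applies 5.5 dB more gain reduction.

A, by 5.5 dB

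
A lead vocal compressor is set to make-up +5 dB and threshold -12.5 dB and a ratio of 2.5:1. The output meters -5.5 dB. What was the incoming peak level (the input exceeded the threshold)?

-7.5 dB

Remove make-up: -5.5 − 5 = -10.5 dB.
Post-compression overshoot = -10.5 − (-12.5) = 2 dB.
Before 2.5:1 compression the overshoot was 2 × 2.5 = 5 dB, so input = -12.5 + 5 = -7.5 dB.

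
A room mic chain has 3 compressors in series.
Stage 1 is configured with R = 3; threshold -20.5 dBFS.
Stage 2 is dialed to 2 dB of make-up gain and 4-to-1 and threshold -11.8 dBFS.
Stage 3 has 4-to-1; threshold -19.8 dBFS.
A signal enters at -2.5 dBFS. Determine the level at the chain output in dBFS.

Stage 1: -2.5 dBFS is 18 dB over -20.5 dBFS; at 3:1 that becomes 6 dB over, giving -14.5 dBFS.
Stage 2: -14.5 dBFS is at or below the -11.8 dBFS threshold — no compression; make-up brings it to -12.5 dBFS.
Stage 3: overshoot 7.3 dB → 7.3/4 = 1.825 dB → -17.975 dBFS.

-17.975 dBFS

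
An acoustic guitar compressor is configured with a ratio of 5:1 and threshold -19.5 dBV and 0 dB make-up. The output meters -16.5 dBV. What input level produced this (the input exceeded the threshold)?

-4.5 dBV

Post-compression overshoot = -16.5 − (-19.5) = 3 dB.
Input overshoot = R × output overshoot = 15 dB → input = -19.5 + 15 = -4.5 dBV.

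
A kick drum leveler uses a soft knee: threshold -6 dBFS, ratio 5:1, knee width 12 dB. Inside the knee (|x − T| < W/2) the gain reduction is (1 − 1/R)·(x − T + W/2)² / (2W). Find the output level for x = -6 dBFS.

-7.2 dBFS

x − T + W/2 = -6 − (-6) + 6 = 6.
GR = (1 − 1/5) × 6² / 24 = 0.8 × 36 / 24 = 1.2 dB.
Output = -6 − 1.2 = -7.2 dBFS.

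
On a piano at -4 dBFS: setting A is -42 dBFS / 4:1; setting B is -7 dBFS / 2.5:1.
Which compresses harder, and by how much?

A, by 26.7 dB

A: GR = 38 − 38/4 = 28.5 dB.
B: GR = 3 − 3/2.5 = 1.8 dB.
A reduces 26.7 dB more.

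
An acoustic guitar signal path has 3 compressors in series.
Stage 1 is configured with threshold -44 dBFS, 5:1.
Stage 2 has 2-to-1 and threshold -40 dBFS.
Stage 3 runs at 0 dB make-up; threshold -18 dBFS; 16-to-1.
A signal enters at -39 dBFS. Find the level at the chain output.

-43 dBFS

Stage 1: overshoot 5 dB → 5/5 = 1 dB → -43 dBFS.
Stage 2: -43 dBFS is at or below the -40 dBFS threshold — no compression; output -43 dBFS.
Stage 3: -43 dBFS is at or below the -18 dBFS threshold — no compression; output -43 dBFS.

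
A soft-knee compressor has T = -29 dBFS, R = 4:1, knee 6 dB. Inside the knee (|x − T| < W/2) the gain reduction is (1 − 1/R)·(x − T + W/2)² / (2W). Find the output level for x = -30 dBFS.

-30.25 dBFS

x − T + W/2 = -30 − (-29) + 3 = 2.
GR = (1 − 1/4) × 2² / 12 = 0.75 × 4 / 12 = 0.25 dB.
Output = -30 − 0.25 = -30.25 dBFS.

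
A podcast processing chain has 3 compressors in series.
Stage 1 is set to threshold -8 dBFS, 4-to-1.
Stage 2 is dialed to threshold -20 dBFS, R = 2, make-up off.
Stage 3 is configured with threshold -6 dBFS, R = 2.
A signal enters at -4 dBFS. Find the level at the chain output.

Stage 1: -4 dBFS is 4 dB over -8 dBFS; at 4:1 that becomes 1 dB over, giving -7 dBFS.
Stage 2: 13 dB above -20 dBFS, reduced 2:1 to 6.5 dB above → -13.5 dBFS.
Stage 3: below threshold (-13.5 ≤ -6); passes unchanged; output -13.5 dBFS.

-13.5 dBFS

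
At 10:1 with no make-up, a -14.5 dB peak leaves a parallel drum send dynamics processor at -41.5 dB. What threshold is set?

-44.5 dB

Input is 30 dB above T (since output overshoot × R = input overshoot: (-41.5 − T)·10 = -14.5 − T gives T = -44.5 dB).
Check: -44.5 + (-14.5 − (-44.5))/10 = -44.5 + 3 = -41.5 dB. ✓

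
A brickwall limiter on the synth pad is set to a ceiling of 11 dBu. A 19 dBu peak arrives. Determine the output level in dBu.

11 dBu

At ∞:1, everything above 11 dBu is held at the ceiling.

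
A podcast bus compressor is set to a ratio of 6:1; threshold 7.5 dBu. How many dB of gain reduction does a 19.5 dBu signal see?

The signal is 12 dB above threshold.
After 6:1 compression the overshoot becomes 12/6 = 2 dB.
GR = overshoot in − overshoot out = 12 − 2 = 10 dB.

10 dB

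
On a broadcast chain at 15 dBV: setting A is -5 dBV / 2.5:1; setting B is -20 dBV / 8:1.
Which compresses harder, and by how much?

A: 20 dB over, compressed to 8 dB over, so 12 dB of GR.
B: 35 dB over, compressed to 4.375 dB over, so 30.625 dB of GR.
B reduces 18.625 dB more.

B, by 18.625 dB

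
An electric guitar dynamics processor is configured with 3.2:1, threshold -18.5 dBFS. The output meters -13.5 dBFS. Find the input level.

-2.5 dBFS

Post-compression overshoot = -13.5 − (-18.5) = 5 dB.
Undo the ratio: input overshoot = 5 × 3.2 = 16 dB, giving input = -2.5 dBFS.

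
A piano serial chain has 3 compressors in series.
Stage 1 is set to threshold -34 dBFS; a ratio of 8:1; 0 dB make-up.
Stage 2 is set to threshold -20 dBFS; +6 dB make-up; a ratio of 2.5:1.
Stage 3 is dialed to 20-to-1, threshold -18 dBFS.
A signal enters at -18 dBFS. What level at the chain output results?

-26 dBFS

Stage 1: overshoot 16 dB → 16/8 = 2 dB → -32 dBFS.
Stage 2: below threshold (-32 ≤ -20); passes unchanged; make-up brings it to -26 dBFS.
Stage 3: -26 dBFS is at or below the -18 dBFS threshold — no compression; output -26 dBFS.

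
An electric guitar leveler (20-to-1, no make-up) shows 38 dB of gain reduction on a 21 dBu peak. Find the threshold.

Gain reduction = 21 − (-17) = 38 dB; output overshoot = GR / (R − 1) = 38 / 19 = 2 dB.
Threshold = output − output overshoot = -17 − 2 = -19 dBu.

-19 dBu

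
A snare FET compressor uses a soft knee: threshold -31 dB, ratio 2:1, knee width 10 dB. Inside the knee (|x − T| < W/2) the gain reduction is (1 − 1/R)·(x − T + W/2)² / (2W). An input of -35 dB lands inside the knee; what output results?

x − T + W/2 = -35 − (-31) + 5 = 1.
GR = (1 − 1/2) × 1² / 20 = 0.5 × 1 / 20 = 0.025 dB.
Output = -35 − 0.025 = -35.025 dB.

-35.025 dB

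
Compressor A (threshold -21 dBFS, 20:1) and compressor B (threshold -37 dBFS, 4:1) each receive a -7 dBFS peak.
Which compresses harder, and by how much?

B, by 9.2 dB

A: overshoot 14 dB → output overshoot 0.7 dB → GR 13.3 dB.
B: overshoot 30 dB → output overshoot 7.5 dB → GR 22.5 dB.
B reduces 9.2 dB more.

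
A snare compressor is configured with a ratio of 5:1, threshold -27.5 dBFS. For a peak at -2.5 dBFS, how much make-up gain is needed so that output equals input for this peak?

Overshoot 25 dB → 25/5 = 5 dB after compression, so the compressed level is -27.5 + 5 = -22.5 dBFS.
Make-up = target − compressed = -2.5 − (-22.5) = 20 dB.

20 dB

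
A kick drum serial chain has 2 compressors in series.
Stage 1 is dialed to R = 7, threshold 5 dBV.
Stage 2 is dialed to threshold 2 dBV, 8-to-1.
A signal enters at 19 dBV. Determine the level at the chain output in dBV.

Stage 1: 19 dBV is 14 dB over 5 dBV; at 7:1 that becomes 2 dB over, giving 7 dBV.
Stage 2: overshoot 5 dB → 5/8 = 0.625 dB → 2.625 dBV.

2.625 dBV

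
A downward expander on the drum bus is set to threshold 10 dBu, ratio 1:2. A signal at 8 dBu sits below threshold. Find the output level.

6 dBu

Undershoot = 10 − 8 = 2 dB.
At 1:2, that expands to 4 dB under threshold.
Output = 10 − 4 = 6 dBu.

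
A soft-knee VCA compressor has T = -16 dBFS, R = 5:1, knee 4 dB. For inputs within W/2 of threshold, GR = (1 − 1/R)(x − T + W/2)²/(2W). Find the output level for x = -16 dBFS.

x − T + W/2 = -16 − (-16) + 2 = 2.
GR = (1 − 1/5) × 2² / 8 = 0.8 × 4 / 8 = 0.4 dB.
Output = -16 − 0.4 = -16.4 dBFS.

-16.4 dBFS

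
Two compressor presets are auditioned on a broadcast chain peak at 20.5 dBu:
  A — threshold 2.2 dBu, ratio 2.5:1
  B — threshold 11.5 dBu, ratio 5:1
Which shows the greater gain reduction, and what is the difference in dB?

A, by 3.78 dB

A: GR = 18.3 − 18.3/2.5 = 10.98 dB.
B: GR = 9 − 9/5 = 7.2 dB.
Difference: 3.78 dB in favour of A.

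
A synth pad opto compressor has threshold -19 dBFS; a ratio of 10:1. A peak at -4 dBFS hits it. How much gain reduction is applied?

13.5 dB

Overshoot = -4 − (-19) = 15 dB.
After 10:1 compression the overshoot becomes 15/10 = 1.5 dB.
GR = overshoot in − overshoot out = 15 − 1.5 = 13.5 dB.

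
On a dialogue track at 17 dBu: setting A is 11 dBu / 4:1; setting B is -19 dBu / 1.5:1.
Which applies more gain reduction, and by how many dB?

B, by 7.5 dB

A: GR = 6 − 6/4 = 4.5 dB.
B: GR = 36 − 36/1.5 = 12 dB.
B reduces 7.5 dB more.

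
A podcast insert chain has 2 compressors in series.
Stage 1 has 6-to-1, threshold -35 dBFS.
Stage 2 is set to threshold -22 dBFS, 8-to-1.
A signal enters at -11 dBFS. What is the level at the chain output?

Stage 1: -11 dBFS is 24 dB over -35 dBFS; at 6:1 that becomes 4 dB over, giving -31 dBFS.
Stage 2: below threshold (-31 ≤ -22); passes unchanged; output -31 dBFS.

-31 dBFS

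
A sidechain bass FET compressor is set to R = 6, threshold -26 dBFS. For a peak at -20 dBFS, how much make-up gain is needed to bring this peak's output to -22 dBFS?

3 dB

The peak compresses to -26 + 6/6 = -25 dBFS.
To reach -22 dBFS requires -22 − (-25) = 3 dB of make-up.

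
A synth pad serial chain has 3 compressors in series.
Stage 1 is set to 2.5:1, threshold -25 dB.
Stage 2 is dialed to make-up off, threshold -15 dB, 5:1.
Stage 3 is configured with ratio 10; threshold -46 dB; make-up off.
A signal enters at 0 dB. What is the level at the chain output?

Stage 1: overshoot 25 dB → 25/2.5 = 10 dB → -15 dB.
Stage 2: -15 dB is at or below the -15 dB threshold — no compression; output -15 dB.
Stage 3: overshoot 31 dB → 31/10 = 3.1 dB → -42.9 dB.

-42.9 dB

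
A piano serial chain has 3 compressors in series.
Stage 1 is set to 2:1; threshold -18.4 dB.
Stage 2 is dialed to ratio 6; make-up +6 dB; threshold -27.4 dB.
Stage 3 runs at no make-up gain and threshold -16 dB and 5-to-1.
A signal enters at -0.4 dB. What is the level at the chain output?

Stage 1: -0.4 dB is 18 dB over -18.4 dB; at 2:1 that becomes 9 dB over, giving -9.4 dB.
Stage 2: overshoot 18 dB → 18/6 = 3 dB → -24.4 dB; +6 dB make-up → -18.4 dB.
Stage 3: below threshold (-18.4 ≤ -16); passes unchanged; output -18.4 dB.

-18.4 dB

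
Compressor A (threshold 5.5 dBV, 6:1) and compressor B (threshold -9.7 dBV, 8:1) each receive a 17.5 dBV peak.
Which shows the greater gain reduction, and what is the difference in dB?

B, by 13.8 dB

A: 12 dB over, compressed to 2 dB over, so 10 dB of GR.
B: 27.2 dB over, compressed to 3.4 dB over, so 23.8 dB of GR.
B applies 13.8 dB more gain reduction.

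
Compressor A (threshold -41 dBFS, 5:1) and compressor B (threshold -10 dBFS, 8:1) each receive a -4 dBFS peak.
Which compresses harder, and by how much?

A: 37 dB over, compressed to 7.4 dB over, so 29.6 dB of GR.
B: 6 dB over, compressed to 0.75 dB over, so 5.25 dB of GR.
A reduces 24.35 dB more.

A, by 24.35 dB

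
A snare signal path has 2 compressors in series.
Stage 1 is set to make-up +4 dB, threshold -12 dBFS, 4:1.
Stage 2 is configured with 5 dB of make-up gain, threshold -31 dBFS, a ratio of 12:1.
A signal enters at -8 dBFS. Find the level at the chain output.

Stage 1: -8 dBFS is 4 dB over -12 dBFS; at 4:1 that becomes 1 dB over, giving -11 dBFS; +4 dB make-up → -7 dBFS.
Stage 2: -7 dBFS is 24 dB over -31 dBFS; at 12:1 that becomes 2 dB over, giving -29 dBFS; +5 dB make-up → -24 dBFS.

-24 dBFS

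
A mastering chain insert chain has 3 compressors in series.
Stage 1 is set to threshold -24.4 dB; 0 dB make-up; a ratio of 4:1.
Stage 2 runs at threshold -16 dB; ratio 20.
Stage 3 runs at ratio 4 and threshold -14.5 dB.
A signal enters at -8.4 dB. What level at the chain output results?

Stage 1: overshoot 16 dB → 16/4 = 4 dB → -20.4 dB.
Stage 2: -20.4 dB is at or below the -16 dB threshold — no compression; output -20.4 dB.
Stage 3: -20.4 dB ≤ -14.5 dB, so stage 3 doesn't engage; output -20.4 dB.

-20.4 dB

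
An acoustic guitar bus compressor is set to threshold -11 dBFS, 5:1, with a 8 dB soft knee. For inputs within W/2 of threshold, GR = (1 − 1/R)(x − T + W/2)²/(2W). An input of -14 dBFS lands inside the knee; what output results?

x − T + W/2 = -14 − (-11) + 4 = 1.
GR = (1 − 1/5) × 1² / 16 = 0.8 × 1 / 16 = 0.05 dB.
Output = -14 − 0.05 = -14.05 dBFS.

-14.05 dBFS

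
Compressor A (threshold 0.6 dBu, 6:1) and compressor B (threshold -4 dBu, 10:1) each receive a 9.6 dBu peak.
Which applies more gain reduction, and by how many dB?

A: overshoot 9 dB → output overshoot 1.5 dB → GR 7.5 dB.
B: overshoot 13.6 dB → output overshoot 1.36 dB → GR 12.24 dB.
B reduces 4.74 dB more.

B, by 4.74 dB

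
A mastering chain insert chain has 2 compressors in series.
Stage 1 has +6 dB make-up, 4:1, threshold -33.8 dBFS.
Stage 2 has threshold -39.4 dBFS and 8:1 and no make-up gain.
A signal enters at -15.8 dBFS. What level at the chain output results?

-37.3875 dBFS

Stage 1: 18 dB above -33.8 dBFS, reduced 4:1 to 4.5 dB above → -29.3 dBFS; +6 dB make-up → -23.3 dBFS.
Stage 2: overshoot 16.1 dB → 16.1/8 = 2.0125 dB → -37.3875 dBFS.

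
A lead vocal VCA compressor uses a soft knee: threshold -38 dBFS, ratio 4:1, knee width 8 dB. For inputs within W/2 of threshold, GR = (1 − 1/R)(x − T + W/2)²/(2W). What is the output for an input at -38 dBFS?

-38.75 dBFS

x − T + W/2 = -38 − (-38) + 4 = 4.
GR = (1 − 1/4) × 4² / 16 = 0.75 × 16 / 16 = 0.75 dB.
Output = -38 − 0.75 = -38.75 dBFS.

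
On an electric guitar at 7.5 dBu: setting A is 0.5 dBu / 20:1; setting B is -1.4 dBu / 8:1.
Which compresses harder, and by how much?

A: overshoot 7 dB → output overshoot 0.35 dB → GR 6.65 dB.
B: overshoot 8.9 dB → output overshoot 1.1125 dB → GR 7.7875 dB.
B reduces 1.1375 dB more.

B, by 1.1375 dB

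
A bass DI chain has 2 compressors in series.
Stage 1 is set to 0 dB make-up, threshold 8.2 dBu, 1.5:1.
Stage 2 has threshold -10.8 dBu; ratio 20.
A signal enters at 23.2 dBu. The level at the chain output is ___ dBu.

-9.35 dBu

Stage 1: overshoot 15 dB → 15/1.5 = 10 dB → 18.2 dBu.
Stage 2: 29 dB above -10.8 dBu, reduced 20:1 to 1.45 dB above → -9.35 dBu.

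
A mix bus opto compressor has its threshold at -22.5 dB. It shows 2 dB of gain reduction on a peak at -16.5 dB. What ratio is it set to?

1.5:1

Input overshoot = -16.5 − (-22.5) = 6 dB.
Output overshoot = 6 − 2 = 4 dB.
Ratio = input overshoot / output overshoot = 6 / 4 = 1.5.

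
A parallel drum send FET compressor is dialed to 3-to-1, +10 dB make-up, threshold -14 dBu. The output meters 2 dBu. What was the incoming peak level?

4 dBu

Before make-up, the level was 2 − 10 = -8 dBu.
The compressed level sits -8 − (-14) = 6 dB over threshold.
Input overshoot = R × output overshoot = 18 dB → input = -14 + 18 = 4 dBu.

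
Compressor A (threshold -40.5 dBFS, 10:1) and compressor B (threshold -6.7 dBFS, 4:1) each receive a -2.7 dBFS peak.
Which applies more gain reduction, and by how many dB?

A, by 31.02 dB

A: overshoot 37.8 dB → output overshoot 3.78 dB → GR 34.02 dB.
B: overshoot 4 dB → output overshoot 1 dB → GR 3 dB.
A applies 31.02 dB more gain reduction.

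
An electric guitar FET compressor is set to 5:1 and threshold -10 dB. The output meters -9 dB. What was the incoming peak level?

-5 dB

Post-compression overshoot = -9 − (-10) = 1 dB.
Input overshoot = R × output overshoot = 5 dB → input = -10 + 5 = -5 dB.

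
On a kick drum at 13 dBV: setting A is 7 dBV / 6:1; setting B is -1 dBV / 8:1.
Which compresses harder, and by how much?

A: GR = 6 − 6/6 = 5 dB.
B: GR = 14 − 14/8 = 12.25 dB.
Difference: 7.25 dB in favour of B.

B, by 7.25 dB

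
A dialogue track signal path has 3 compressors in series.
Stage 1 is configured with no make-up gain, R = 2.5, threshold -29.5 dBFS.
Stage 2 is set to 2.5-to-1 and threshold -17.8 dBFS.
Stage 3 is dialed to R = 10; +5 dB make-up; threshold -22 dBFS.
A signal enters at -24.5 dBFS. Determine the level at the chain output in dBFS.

Stage 1: -24.5 dBFS is 5 dB over -29.5 dBFS; at 2.5:1 that becomes 2 dB over, giving -27.5 dBFS.
Stage 2: -27.5 dBFS is at or below the -17.8 dBFS threshold — no compression; output -27.5 dBFS.
Stage 3: -27.5 dBFS ≤ -22 dBFS, so stage 3 doesn't engage; make-up brings it to -22.5 dBFS.

-22.5 dBFS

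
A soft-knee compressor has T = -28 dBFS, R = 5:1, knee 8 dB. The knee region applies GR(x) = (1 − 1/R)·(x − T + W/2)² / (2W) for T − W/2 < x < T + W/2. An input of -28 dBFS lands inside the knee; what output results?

-28.8 dBFS

x − T + W/2 = -28 − (-28) + 4 = 4.
GR = (1 − 1/5) × 4² / 16 = 0.8 × 16 / 16 = 0.8 dB.
Output = -28 − 0.8 = -28.8 dBFS.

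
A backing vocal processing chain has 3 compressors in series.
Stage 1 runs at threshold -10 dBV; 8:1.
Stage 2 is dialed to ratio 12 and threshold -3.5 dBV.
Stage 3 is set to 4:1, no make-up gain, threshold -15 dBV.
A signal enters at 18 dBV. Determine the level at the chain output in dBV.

-12.875 dBV

Stage 1: 18 dBV is 28 dB over -10 dBV; at 8:1 that becomes 3.5 dB over, giving -6.5 dBV.
Stage 2: below threshold (-6.5 ≤ -3.5); passes unchanged; output -6.5 dBV.
Stage 3: overshoot 8.5 dB → 8.5/4 = 2.125 dB → -12.875 dBV.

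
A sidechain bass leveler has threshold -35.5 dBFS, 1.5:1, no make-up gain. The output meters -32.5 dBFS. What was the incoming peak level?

That's 3 dB above the -35.5 dBFS threshold.
Before 1.5:1 compression the overshoot was 3 × 1.5 = 4.5 dB, so input = -35.5 + 4.5 = -31 dBFS.

-31 dBFS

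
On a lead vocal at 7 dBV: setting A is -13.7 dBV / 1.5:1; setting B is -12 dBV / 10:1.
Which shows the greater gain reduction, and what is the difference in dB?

B, by 10.2 dB

A: overshoot 20.7 dB → output overshoot 13.8 dB → GR 6.9 dB.
B: overshoot 19 dB → output overshoot 1.9 dB → GR 17.1 dB.
B reduces 10.2 dB more.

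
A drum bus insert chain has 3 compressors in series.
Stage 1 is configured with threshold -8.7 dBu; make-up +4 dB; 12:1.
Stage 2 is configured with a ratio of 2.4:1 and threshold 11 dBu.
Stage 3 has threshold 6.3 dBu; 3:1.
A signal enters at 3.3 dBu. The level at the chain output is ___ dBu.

-3.7 dBu

Stage 1: 3.3 dBu is 12 dB over -8.7 dBu; at 12:1 that becomes 1 dB over, giving -7.7 dBu; +4 dB make-up → -3.7 dBu.
Stage 2: -3.7 dBu is at or below the 11 dBu threshold — no compression; output -3.7 dBu.
Stage 3: -3.7 dBu ≤ 6.3 dBu, so stage 3 doesn't engage; output -3.7 dBu.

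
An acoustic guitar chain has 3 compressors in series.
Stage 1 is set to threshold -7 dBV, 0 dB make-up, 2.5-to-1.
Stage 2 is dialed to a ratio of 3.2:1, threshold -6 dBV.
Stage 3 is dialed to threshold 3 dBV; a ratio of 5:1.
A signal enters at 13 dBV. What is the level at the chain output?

Stage 1: 13 dBV is 20 dB over -7 dBV; at 2.5:1 that becomes 8 dB over, giving 1 dBV.
Stage 2: 7 dB above -6 dBV, reduced 3.2:1 to 2.1875 dB above → -3.8125 dBV.
Stage 3: -3.8125 dBV ≤ 3 dBV, so stage 3 doesn't engage; output -3.8125 dBV.

-3.8125 dBV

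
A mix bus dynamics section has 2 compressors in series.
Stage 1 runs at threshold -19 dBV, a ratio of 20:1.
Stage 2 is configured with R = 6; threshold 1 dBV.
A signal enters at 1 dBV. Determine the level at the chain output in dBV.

-18 dBV

Stage 1: 1 dBV is 20 dB over -19 dBV; at 20:1 that becomes 1 dB over, giving -18 dBV.
Stage 2: -18 dBV ≤ 1 dBV, so stage 2 doesn't engage; output -18 dBV.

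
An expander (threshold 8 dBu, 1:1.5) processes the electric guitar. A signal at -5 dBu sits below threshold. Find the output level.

The input is 13 dB below the 8 dBu threshold.
A 1:1.5 expander multiplies undershoot by 1.5: 13 × 1.5 = 19.5 dB below threshold.
Output = 8 − 19.5 = -11.5 dBu.

-11.5 dBu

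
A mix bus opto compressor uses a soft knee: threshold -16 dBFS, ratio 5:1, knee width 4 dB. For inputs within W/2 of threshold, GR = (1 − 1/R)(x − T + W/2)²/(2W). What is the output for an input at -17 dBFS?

x − T + W/2 = -17 − (-16) + 2 = 1.
GR = (1 − 1/5) × 1² / 8 = 0.8 × 1 / 8 = 0.1 dB.
Output = -17 − 0.1 = -17.1 dBFS.

-17.1 dBFS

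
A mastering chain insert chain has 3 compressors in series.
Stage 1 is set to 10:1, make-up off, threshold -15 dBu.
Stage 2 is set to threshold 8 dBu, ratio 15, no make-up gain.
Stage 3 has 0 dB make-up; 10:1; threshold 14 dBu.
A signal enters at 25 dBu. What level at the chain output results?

-11 dBu

Stage 1: 40 dB above -15 dBu, reduced 10:1 to 4 dB above → -11 dBu.
Stage 2: -11 dBu ≤ 8 dBu, so stage 2 doesn't engage; output -11 dBu.
Stage 3: -11 dBu is at or below the 14 dBu threshold — no compression; output -11 dBu.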